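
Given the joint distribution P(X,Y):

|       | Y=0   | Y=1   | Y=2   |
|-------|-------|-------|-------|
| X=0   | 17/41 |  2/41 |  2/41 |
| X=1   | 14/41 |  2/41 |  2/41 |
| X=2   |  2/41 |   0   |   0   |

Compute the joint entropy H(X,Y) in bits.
2.1188 bits

H(X,Y) = -Σ_{x,y} P(x,y) log₂ P(x,y). Per-cell terms -P(x,y)·log₂P(x,y):
  X=0: 0.52662, 0.21256, 0.21256
  X=1: 0.52934, 0.21256, 0.21256
  X=2: 0.21256, 0.00000, 0.00000
  (cells with P = 0 contribute 0)
Sum of the 9 terms: H(X,Y) = 2.1188 bits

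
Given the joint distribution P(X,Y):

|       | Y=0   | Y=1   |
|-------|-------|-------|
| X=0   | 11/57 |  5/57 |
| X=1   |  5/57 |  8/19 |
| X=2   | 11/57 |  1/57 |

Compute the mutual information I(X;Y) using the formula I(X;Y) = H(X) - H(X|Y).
0.3219 bits

I(X;Y) = H(X) - H(X|Y)

Marginal of X (row sums):
  P(X=0) = 11/57 + 5/57 = 16/57
  P(X=1) = 5/57 + 8/19 = 29/57
  P(X=2) = 11/57 + 1/57 = 4/19
H(X) = -[(16/57)·log₂(16/57) + (29/57)·log₂(29/57) + (4/19)·log₂(4/19)]
  = 0.5145 + 0.4960 + 0.4732 = 1.4837 bits

Marginal of Y (column sums):
  P(Y=0) = 11/57 + 5/57 + 11/57 = 9/19
  P(Y=1) = 5/57 + 8/19 + 1/57 = 10/19
H(X|Y) = Σ_y P(y)·H(X|Y=y):
  Y=0: P(Y=0) = 9/19, P(X|Y=0) = (11/27, 5/27, 11/27) → H(X|Y=0) = 1.5061
  Y=1: P(Y=1) = 10/19, P(X|Y=1) = (1/6, 4/5, 1/30) → H(X|Y=1) = 0.8519
H(X|Y) = (9/19)·1.5061 + (10/19)·0.8519 = 1.1618 bits

I(X;Y) = H(X) - H(X|Y) = 1.4837 - 1.1618 = 0.3219 bits

Cross-check via I(X;Y) = H(X) + H(Y) - H(X,Y): computing H(Y) from the column sums and H(X,Y) from the 6 cells in the same way gives H(Y) = 0.9980 bits and H(X,Y) = 2.1598 bits, so
I(X;Y) = 1.4837 + 0.9980 - 2.1598 = 0.3219 bits ✓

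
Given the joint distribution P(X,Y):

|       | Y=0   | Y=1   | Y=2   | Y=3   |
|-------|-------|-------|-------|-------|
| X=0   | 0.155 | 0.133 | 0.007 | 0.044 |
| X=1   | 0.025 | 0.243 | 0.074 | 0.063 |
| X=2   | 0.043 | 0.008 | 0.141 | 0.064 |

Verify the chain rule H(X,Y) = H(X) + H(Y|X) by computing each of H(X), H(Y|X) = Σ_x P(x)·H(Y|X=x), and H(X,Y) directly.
H(X) = 1.5604 bits, H(Y|X) = 1.5534 bits, H(X,Y) = 3.1139 bits

Marginal of X (row sums):
  P(X=0) = 0.155 + 0.133 + 0.007 + 0.044 = 0.339
  P(X=1) = 0.025 + 0.243 + 0.074 + 0.063 = 0.405
  P(X=2) = 0.043 + 0.008 + 0.141 + 0.064 = 0.256
H(X) = -[0.339·log₂(0.339) + 0.405·log₂(0.405) + 0.256·log₂(0.256)]
  = 0.52906 + 0.52812 + 0.50324 = 1.5604 bits

H(Y|X) = Σ_x P(x)·H(Y|X=x):
  X=0: P(X=0) = 0.339, P(Y|X=0) = (155/339, 133/339, 7/339, 44/339) → H(Y|X=0) = 1.54373
  X=1: P(X=1) = 0.405, P(Y|X=1) = (5/81, 3/5, 74/405, 7/45) → H(Y|X=1) = 1.55587
  X=2: P(X=2) = 0.256, P(Y|X=2) = (43/256, 1/32, 141/256, 1/4) → H(Y|X=2) = 1.56248
H(Y|X) = 0.339·1.54373 + 0.405·1.55587 + 0.256·1.56248 = 1.5534 bits

H(X,Y) = -Σ_{x,y} P(x,y) log₂ P(x,y). Per-cell terms -P(x,y)·log₂P(x,y):
  X=0: 0.41690, 0.38710, 0.05011, 0.19828
  X=1: 0.13305, 0.49596, 0.27797, 0.25128
  X=2: 0.19520, 0.05573, 0.39850, 0.25381
Sum of the 12 terms: H(X,Y) = 3.1139 bits

Chain rule check:
  H(X) + H(Y|X) = 1.5604 + 1.5534 = 3.1138 bits
  H(X,Y) = 3.1139 bits
✓ Chain rule verified (Δ = 0.0001 is 4-dp rounding noise: each of the three values was rounded independently).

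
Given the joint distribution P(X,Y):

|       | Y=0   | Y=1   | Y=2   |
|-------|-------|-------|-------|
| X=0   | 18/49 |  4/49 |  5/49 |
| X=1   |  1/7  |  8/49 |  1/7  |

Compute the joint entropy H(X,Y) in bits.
2.3908 bits

H(X,Y) = -Σ_{x,y} P(x,y) log₂ P(x,y). Per-cell terms -P(x,y)·log₂P(x,y):
  X=0: 0.53074, 0.29508, 0.33600
  X=1: 0.40105, 0.42689, 0.40105
Sum of the 6 terms: H(X,Y) = 2.3908 bits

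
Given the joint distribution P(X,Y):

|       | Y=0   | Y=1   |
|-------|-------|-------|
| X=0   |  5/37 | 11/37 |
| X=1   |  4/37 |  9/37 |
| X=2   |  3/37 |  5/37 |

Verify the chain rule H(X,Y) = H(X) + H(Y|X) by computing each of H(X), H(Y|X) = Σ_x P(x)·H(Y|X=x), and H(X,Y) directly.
H(X) = 1.5309 bits, H(Y|X) = 0.9067 bits, H(X,Y) = 2.4376 bits

Marginal of X (row sums):
  P(X=0) = 5/37 + 11/37 = 16/37
  P(X=1) = 4/37 + 9/37 = 13/37
  P(X=2) = 3/37 + 5/37 = 8/37
H(X) = -[(16/37)·log₂(16/37) + (13/37)·log₂(13/37) + (8/37)·log₂(8/37)]
  = 0.523007 + 0.530194 + 0.477720 = 1.5309 bits

H(Y|X) = Σ_x P(x)·H(Y|X=x):
  X=0: P(X=0) = 16/37, P(Y|X=0) = (5/16, 11/16) → H(Y|X=0) = 0.896038
  X=1: P(X=1) = 13/37, P(Y|X=1) = (4/13, 9/13) → H(Y|X=1) = 0.890492
  X=2: P(X=2) = 8/37, P(Y|X=2) = (3/8, 5/8) → H(Y|X=2) = 0.954434
H(Y|X) = (16/37)·0.896038 + (13/37)·0.890492 + (8/37)·0.954434 = 0.9067 bits

H(X,Y) = -Σ_{x,y} P(x,y) log₂ P(x,y). Per-cell terms -P(x,y)·log₂P(x,y):
  X=0: 0.390206, 0.520277
  X=1: 0.346968, 0.496101
  X=2: 0.293878, 0.390206
Sum of the 6 terms: H(X,Y) = 2.4376 bits

Chain rule check:
  H(X) + H(Y|X) = 1.5309 + 0.9067 = 2.4376 bits
  H(X,Y) = 2.4376 bits
✓ Chain rule verified.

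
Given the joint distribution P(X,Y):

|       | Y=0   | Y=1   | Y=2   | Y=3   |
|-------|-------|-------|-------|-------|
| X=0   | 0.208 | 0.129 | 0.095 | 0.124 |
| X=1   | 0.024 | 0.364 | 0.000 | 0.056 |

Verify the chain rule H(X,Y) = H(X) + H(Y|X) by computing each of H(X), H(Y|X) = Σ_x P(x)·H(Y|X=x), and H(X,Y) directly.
H(X) = 0.9909 bits, H(Y|X) = 1.4502 bits, H(X,Y) = 2.4411 bits

Marginal of X (row sums):
  P(X=0) = 0.208 + 0.129 + 0.095 + 0.124 = 0.556
  P(X=1) = 0.024 + 0.364 + 0.000 + 0.056 = 0.444
H(X) = -[0.556·log₂(0.556) + 0.444·log₂(0.444)]
  = 0.47084 + 0.52009 = 0.9909 bits

H(Y|X) = Σ_x P(x)·H(Y|X=x):
  X=0: P(X=0) = 0.556, P(Y|X=0) = (52/139, 129/556, 95/556, 31/139) → H(Y|X=0) = 1.93801
  X=1: P(X=1) = 0.444, P(Y|X=1) = (2/37, 91/111, 0, 14/111) → H(Y|X=1) = 0.83926
H(Y|X) = 0.556·1.93801 + 0.444·0.83926 = 1.4502 bits

H(X,Y) = -Σ_{x,y} P(x,y) log₂ P(x,y). Per-cell terms -P(x,y)·log₂P(x,y):
  X=0: 0.47119, 0.38114, 0.32261, 0.37344
  X=1: 0.12914, 0.53071, 0.00000, 0.23287
  (cells with P = 0 contribute 0)
Sum of the 8 terms: H(X,Y) = 2.4411 bits

Chain rule check:
  H(X) + H(Y|X) = 0.9909 + 1.4502 = 2.4411 bits
  H(X,Y) = 2.4411 bits
✓ Chain rule verified.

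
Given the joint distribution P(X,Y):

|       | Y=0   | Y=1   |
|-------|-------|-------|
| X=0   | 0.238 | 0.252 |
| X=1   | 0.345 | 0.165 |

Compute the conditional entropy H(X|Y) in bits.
0.9726 bits

H(X|Y) = H(X,Y) - H(Y)

H(X,Y) = -Σ_{x,y} P(x,y) log₂ P(x,y). Per-cell terms -P(x,y)·log₂P(x,y):
  X=0: 0.4929, 0.5011
  X=1: 0.5297, 0.4289
Sum of the 4 terms: H(X,Y) = 1.9526 bits

Marginal of Y (column sums):
  P(Y=0) = 0.238 + 0.345 = 0.583
  P(Y=1) = 0.252 + 0.165 = 0.417
H(Y) = -[0.583·log₂(0.583) + 0.417·log₂(0.417)]
  = 0.4538 + 0.5262 = 0.9800 bits

H(X|Y) = H(X,Y) - H(Y) = 1.9526 - 0.9800 = 0.9726 bits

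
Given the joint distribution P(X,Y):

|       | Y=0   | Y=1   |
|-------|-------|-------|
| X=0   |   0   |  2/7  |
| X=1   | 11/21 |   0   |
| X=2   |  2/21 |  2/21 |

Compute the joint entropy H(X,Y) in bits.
1.6512 bits

H(X,Y) = -Σ_{x,y} P(x,y) log₂ P(x,y). Per-cell terms -P(x,y)·log₂P(x,y):
  X=0: 0.00000, 0.51639
  X=1: 0.48865, 0.00000
  X=2: 0.32308, 0.32308
  (cells with P = 0 contribute 0)
Sum of the 6 terms: H(X,Y) = 1.6512 bits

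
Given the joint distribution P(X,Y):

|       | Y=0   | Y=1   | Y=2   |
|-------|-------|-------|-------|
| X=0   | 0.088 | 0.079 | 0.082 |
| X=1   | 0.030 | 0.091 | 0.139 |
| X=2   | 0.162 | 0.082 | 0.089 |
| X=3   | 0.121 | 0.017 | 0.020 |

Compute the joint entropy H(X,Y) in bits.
3.3693 bits

H(X,Y) = -Σ_{x,y} P(x,y) log₂ P(x,y). Per-cell terms -P(x,y)·log₂P(x,y):
  X=0: 0.30856, 0.28930, 0.29588
  X=1: 0.15177, 0.31468, 0.39571
  X=2: 0.42540, 0.29588, 0.31061
  X=3: 0.36868, 0.09993, 0.11288
Sum of the 12 terms: H(X,Y) = 3.3693 bits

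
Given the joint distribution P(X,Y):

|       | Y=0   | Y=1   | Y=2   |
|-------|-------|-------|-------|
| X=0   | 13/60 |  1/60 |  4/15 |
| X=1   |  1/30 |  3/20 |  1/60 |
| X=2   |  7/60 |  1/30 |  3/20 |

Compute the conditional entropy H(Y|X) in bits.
1.2078 bits

H(Y|X) = H(X,Y) - H(X)

H(X,Y) = -Σ_{x,y} P(x,y) log₂ P(x,y). Per-cell terms -P(x,y)·log₂P(x,y):
  X=0: 0.47806, 0.09845, 0.50850
  X=1: 0.16356, 0.41054, 0.09845
  X=2: 0.36161, 0.16356, 0.41054
Sum of the 9 terms: H(X,Y) = 2.6933 bits

Marginal of X (row sums):
  P(X=0) = 13/60 + 1/60 + 4/15 = 1/2
  P(X=1) = 1/30 + 3/20 + 1/60 = 1/5
  P(X=2) = 7/60 + 1/30 + 3/20 = 3/10
H(X) = -[(1/2)·log₂(1/2) + (1/5)·log₂(1/5) + (3/10)·log₂(3/10)]
  = 0.50000 + 0.46439 + 0.52109 = 1.4855 bits

H(Y|X) = H(X,Y) - H(X) = 2.6933 - 1.4855 = 1.2078 bits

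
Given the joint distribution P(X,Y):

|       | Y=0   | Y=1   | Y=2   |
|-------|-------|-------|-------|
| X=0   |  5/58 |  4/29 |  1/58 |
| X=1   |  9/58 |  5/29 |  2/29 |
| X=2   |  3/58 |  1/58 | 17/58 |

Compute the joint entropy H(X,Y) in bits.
2.7614 bits

H(X,Y) = -Σ_{x,y} P(x,y) log₂ P(x,y). Per-cell terms -P(x,y)·log₂P(x,y):
  X=0: 0.3048, 0.3942, 0.1010
  X=1: 0.4171, 0.4373, 0.2661
  X=2: 0.2210, 0.1010, 0.5189
Sum of the 9 terms: H(X,Y) = 2.7614 bits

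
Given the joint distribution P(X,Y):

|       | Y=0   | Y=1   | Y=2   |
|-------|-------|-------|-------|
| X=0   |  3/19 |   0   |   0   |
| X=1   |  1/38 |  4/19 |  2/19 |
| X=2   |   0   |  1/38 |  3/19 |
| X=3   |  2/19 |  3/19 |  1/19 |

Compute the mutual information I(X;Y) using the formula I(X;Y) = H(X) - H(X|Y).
0.5786 bits

I(X;Y) = H(X) - H(X|Y)

Marginal of X (row sums):
  P(X=0) = 3/19 + 0 + 0 = 3/19
  P(X=1) = 1/38 + 4/19 + 2/19 = 13/38
  P(X=2) = 0 + 1/38 + 3/19 = 7/38
  P(X=3) = 2/19 + 3/19 + 1/19 = 6/19
H(X) = -[(3/19)·log₂(3/19) + (13/38)·log₂(13/38) + (7/38)·log₂(7/38) + (6/19)·log₂(6/19)]
  = 0.4205 + 0.5294 + 0.4496 + 0.5251 = 1.9246 bits

Marginal of Y (column sums):
  P(Y=0) = 3/19 + 1/38 + 0 + 2/19 = 11/38
  P(Y=1) = 0 + 4/19 + 1/38 + 3/19 = 15/38
  P(Y=2) = 0 + 2/19 + 3/19 + 1/19 = 6/19
H(X|Y) = Σ_y P(y)·H(X|Y=y):
  Y=0: P(Y=0) = 11/38, P(X|Y=0) = (6/11, 1/11, 0, 4/11) → H(X|Y=0) = 1.3222
  Y=1: P(Y=1) = 15/38, P(X|Y=1) = (0, 8/15, 1/15, 2/5) → H(X|Y=1) = 1.2729
  Y=2: P(Y=2) = 6/19, P(X|Y=2) = (0, 1/3, 1/2, 1/6) → H(X|Y=2) = 1.4591
H(X|Y) = (11/38)·1.3222 + (15/38)·1.2729 + (6/19)·1.4591 = 1.3460 bits

I(X;Y) = H(X) - H(X|Y) = 1.9246 - 1.3460 = 0.5786 bits

Cross-check via I(X;Y) = H(X) + H(Y) - H(X,Y): computing H(Y) from the column sums and H(X,Y) from the 12 cells in the same way gives H(Y) = 1.5722 bits and H(X,Y) = 2.9182 bits, so
I(X;Y) = 1.9246 + 1.5722 - 2.9182 = 0.5786 bits ✓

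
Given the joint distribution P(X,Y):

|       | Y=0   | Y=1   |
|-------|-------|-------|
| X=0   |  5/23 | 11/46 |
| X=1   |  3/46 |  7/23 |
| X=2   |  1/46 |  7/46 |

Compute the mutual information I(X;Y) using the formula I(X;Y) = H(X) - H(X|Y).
0.0878 bits

I(X;Y) = H(X) - H(X|Y)

Marginal of X (row sums):
  P(X=0) = 5/23 + 11/46 = 21/46
  P(X=1) = 3/46 + 7/23 = 17/46
  P(X=2) = 1/46 + 7/46 = 4/23
H(X) = -[(21/46)·log₂(21/46) + (17/46)·log₂(17/46) + (4/23)·log₂(4/23)]
  = 0.51644 + 0.53073 + 0.43888 = 1.48605 bits

Marginal of Y (column sums):
  P(Y=0) = 5/23 + 3/46 + 1/46 = 7/23
  P(Y=1) = 11/46 + 7/23 + 7/46 = 16/23
H(X|Y) = Σ_y P(y)·H(X|Y=y):
  Y=0: P(Y=0) = 7/23, P(X|Y=0) = (5/7, 3/14, 1/14) → H(X|Y=0) = 1.09491
  Y=1: P(Y=1) = 16/23, P(X|Y=1) = (11/32, 7/16, 7/32) → H(X|Y=1) = 1.53099
H(X|Y) = (7/23)·1.09491 + (16/23)·1.53099 = 1.39827 bits

I(X;Y) = H(X) - H(X|Y) = 1.48605 - 1.39827 = 0.0878 bits

Cross-check via I(X;Y) = H(X) + H(Y) - H(X,Y): computing H(Y) from the column sums and H(X,Y) from the 6 cells in the same way gives H(Y) = 0.88654 bits and H(X,Y) = 2.28481 bits, so
I(X;Y) = 1.48605 + 0.88654 - 2.28481 = 0.0878 bits ✓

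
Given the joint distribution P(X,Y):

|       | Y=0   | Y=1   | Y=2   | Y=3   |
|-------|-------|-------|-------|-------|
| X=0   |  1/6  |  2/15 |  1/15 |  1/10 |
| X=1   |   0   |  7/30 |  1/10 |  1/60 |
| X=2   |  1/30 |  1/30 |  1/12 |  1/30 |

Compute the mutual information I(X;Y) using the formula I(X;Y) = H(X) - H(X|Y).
0.2746 bits

I(X;Y) = H(X) - H(X|Y)

Marginal of X (row sums):
  P(X=0) = 1/6 + 2/15 + 1/15 + 1/10 = 7/15
  P(X=1) = 0 + 7/30 + 1/10 + 1/60 = 7/20
  P(X=2) = 1/30 + 1/30 + 1/12 + 1/30 = 11/60
H(X) = -[(7/15)·log₂(7/15) + (7/20)·log₂(7/20) + (11/60)·log₂(11/60)]
  = 0.5131 + 0.5301 + 0.4487 = 1.4919 bits

Marginal of Y (column sums):
  P(Y=0) = 1/6 + 0 + 1/30 = 1/5
  P(Y=1) = 2/15 + 7/30 + 1/30 = 2/5
  P(Y=2) = 1/15 + 1/10 + 1/12 = 1/4
  P(Y=3) = 1/10 + 1/60 + 1/30 = 3/20
H(X|Y) = Σ_y P(y)·H(X|Y=y):
  Y=0: P(Y=0) = 1/5, P(X|Y=0) = (5/6, 0, 1/6) → H(X|Y=0) = 0.6500
  Y=1: P(Y=1) = 2/5, P(X|Y=1) = (1/3, 7/12, 1/12) → H(X|Y=1) = 1.2807
  Y=2: P(Y=2) = 1/4, P(X|Y=2) = (4/15, 2/5, 1/3) → H(X|Y=2) = 1.5656
  Y=3: P(Y=3) = 3/20, P(X|Y=3) = (2/3, 1/9, 2/9) → H(X|Y=3) = 1.2244
H(X|Y) = (1/5)·0.6500 + (2/5)·1.2807 + (1/4)·1.5656 + (3/20)·1.2244 = 1.2173 bits

I(X;Y) = H(X) - H(X|Y) = 1.4919 - 1.2173 = 0.2746 bits

Cross-check via I(X;Y) = H(X) + H(Y) - H(X,Y): computing H(Y) from the column sums and H(X,Y) from the 12 cells in the same way gives H(Y) = 1.9037 bits and H(X,Y) = 3.1210 bits, so
I(X;Y) = 1.4919 + 1.9037 - 3.1210 = 0.2746 bits ✓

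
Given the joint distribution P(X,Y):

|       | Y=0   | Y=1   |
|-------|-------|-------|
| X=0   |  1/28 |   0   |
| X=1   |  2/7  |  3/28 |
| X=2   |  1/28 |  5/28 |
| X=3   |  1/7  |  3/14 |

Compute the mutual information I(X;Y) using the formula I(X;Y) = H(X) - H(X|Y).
0.1818 bits

I(X;Y) = H(X) - H(X|Y)

Marginal of X (row sums):
  P(X=0) = 1/28 + 0 = 1/28
  P(X=1) = 2/7 + 3/28 = 11/28
  P(X=2) = 1/28 + 5/28 = 3/14
  P(X=3) = 1/7 + 3/14 = 5/14
H(X) = -[(1/28)·log₂(1/28) + (11/28)·log₂(11/28) + (3/14)·log₂(3/14) + (5/14)·log₂(5/14)]
  = 0.17169 + 0.52954 + 0.47623 + 0.53051 = 1.70797 bits

Marginal of Y (column sums):
  P(Y=0) = 1/28 + 2/7 + 1/28 + 1/7 = 1/2
  P(Y=1) = 0 + 3/28 + 5/28 + 3/14 = 1/2
H(X|Y) = Σ_y P(y)·H(X|Y=y):
  Y=0: P(Y=0) = 1/2, P(X|Y=0) = (1/14, 4/7, 1/14, 2/7) → H(X|Y=0) = 1.52164
  Y=1: P(Y=1) = 1/2, P(X|Y=1) = (0, 3/14, 5/14, 3/7) → H(X|Y=1) = 1.53062
H(X|Y) = (1/2)·1.52164 + (1/2)·1.53062 = 1.52613 bits

I(X;Y) = H(X) - H(X|Y) = 1.70797 - 1.52613 = 0.1818 bits

Cross-check via I(X;Y) = H(X) + H(Y) - H(X,Y): computing H(Y) from the column sums and H(X,Y) from the 8 cells in the same way gives H(Y) = 1.00000 bits and H(X,Y) = 2.52613 bits, so
I(X;Y) = 1.70797 + 1.00000 - 2.52613 = 0.1818 bits ✓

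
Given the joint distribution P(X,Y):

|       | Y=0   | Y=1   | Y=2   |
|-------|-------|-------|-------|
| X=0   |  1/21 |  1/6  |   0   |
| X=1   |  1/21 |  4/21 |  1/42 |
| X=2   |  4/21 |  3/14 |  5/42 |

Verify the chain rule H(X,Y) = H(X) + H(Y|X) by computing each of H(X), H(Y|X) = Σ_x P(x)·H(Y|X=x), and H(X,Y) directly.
H(X) = 1.4711 bits, H(Y|X) = 1.2595 bits, H(X,Y) = 2.7306 bits

Marginal of X (row sums):
  P(X=0) = 1/21 + 1/6 + 0 = 3/14
  P(X=1) = 1/21 + 4/21 + 1/42 = 11/42
  P(X=2) = 4/21 + 3/14 + 5/42 = 11/21
H(X) = -[(3/14)·log₂(3/14) + (11/42)·log₂(11/42) + (11/21)·log₂(11/21)]
  = 0.476227 + 0.506232 + 0.488654 = 1.4711 bits

H(Y|X) = Σ_x P(x)·H(Y|X=x):
  X=0: P(X=0) = 3/14, P(Y|X=0) = (2/9, 7/9, 0) → H(Y|X=0) = 0.764205
  X=1: P(X=1) = 11/42, P(Y|X=1) = (2/11, 8/11, 1/11) → H(Y|X=1) = 1.095795
  X=2: P(X=2) = 11/21, P(Y|X=2) = (4/11, 9/22, 5/22) → H(Y|X=2) = 1.544024
H(Y|X) = (3/14)·0.764205 + (11/42)·1.095795 + (11/21)·1.544024 = 1.2595 bits

H(X,Y) = -Σ_{x,y} P(x,y) log₂ P(x,y). Per-cell terms -P(x,y)·log₂P(x,y):
  X=0: 0.209158, 0.430827, 0.000000
  X=1: 0.209158, 0.455680, 0.128389
  X=2: 0.455680, 0.476227, 0.365523
  (cells with P = 0 contribute 0)
Sum of the 9 terms: H(X,Y) = 2.7306 bits

Chain rule check:
  H(X) + H(Y|X) = 1.4711 + 1.2595 = 2.7306 bits
  H(X,Y) = 2.7306 bits
✓ Chain rule verified.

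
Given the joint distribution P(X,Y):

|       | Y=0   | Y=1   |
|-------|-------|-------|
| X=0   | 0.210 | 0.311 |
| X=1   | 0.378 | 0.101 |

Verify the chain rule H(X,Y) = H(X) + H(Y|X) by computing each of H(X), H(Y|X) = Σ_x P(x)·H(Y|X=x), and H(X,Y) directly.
H(X) = 0.9987 bits, H(Y|X) = 0.8627 bits, H(X,Y) = 1.8615 bits

Marginal of X (row sums):
  P(X=0) = 0.210 + 0.311 = 0.521
  P(X=1) = 0.378 + 0.101 = 0.479
H(X) = -[0.521·log₂(0.521) + 0.479·log₂(0.479)]
  = 0.49008 + 0.50865 = 0.9987 bits

H(Y|X) = Σ_x P(x)·H(Y|X=x):
  X=0: P(X=0) = 0.521, P(Y|X=0) = (210/521, 311/521) → H(Y|X=0) = 0.97272
  X=1: P(X=1) = 0.479, P(Y|X=1) = (378/479, 101/479) → H(Y|X=1) = 0.74312
H(Y|X) = 0.521·0.97272 + 0.479·0.74312 = 0.8627 bits

H(X,Y) = -Σ_{x,y} P(x,y) log₂ P(x,y). Per-cell terms -P(x,y)·log₂P(x,y):
  X=0: 0.47282, 0.52404
  X=1: 0.53054, 0.33406
Sum of the 4 terms: H(X,Y) = 1.8615 bits

Chain rule check:
  H(X) + H(Y|X) = 0.9987 + 0.8627 = 1.8614 bits
  H(X,Y) = 1.8615 bits
✓ Chain rule verified (Δ = 0.0001 is 4-dp rounding noise: each of the three values was rounded independently).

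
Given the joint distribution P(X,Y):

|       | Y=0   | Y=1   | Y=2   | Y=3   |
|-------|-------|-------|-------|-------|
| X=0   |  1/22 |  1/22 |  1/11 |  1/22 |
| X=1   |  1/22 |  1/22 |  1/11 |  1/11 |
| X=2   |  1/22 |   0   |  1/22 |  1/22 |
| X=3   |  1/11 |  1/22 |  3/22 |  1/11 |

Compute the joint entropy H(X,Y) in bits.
3.7888 bits

H(X,Y) = -Σ_{x,y} P(x,y) log₂ P(x,y). Per-cell terms -P(x,y)·log₂P(x,y):
  X=0: 0.2027, 0.2027, 0.3145, 0.2027
  X=1: 0.2027, 0.2027, 0.3145, 0.3145
  X=2: 0.2027, 0.0000, 0.2027, 0.2027
  X=3: 0.3145, 0.2027, 0.3920, 0.3145
  (cells with P = 0 contribute 0)
Sum of the 16 terms: H(X,Y) = 3.7888 bits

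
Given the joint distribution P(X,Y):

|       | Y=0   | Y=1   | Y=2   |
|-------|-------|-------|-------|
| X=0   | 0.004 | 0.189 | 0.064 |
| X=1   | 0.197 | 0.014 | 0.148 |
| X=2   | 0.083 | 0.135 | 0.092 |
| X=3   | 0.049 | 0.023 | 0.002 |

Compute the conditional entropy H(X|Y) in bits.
1.4752 bits

H(X|Y) = H(X,Y) - H(Y)

H(X,Y) = -Σ_{x,y} P(x,y) log₂ P(x,y). Per-cell terms -P(x,y)·log₂P(x,y):
  X=0: 0.0318631, 0.4542694, 0.2538102
  X=1: 0.4617153, 0.0862180, 0.4079370
  X=2: 0.2980318, 0.3900108, 0.3166845
  X=3: 0.2132026, 0.1251711, 0.0179316
Sum of the 12 terms: H(X,Y) = 3.056845 bits

Marginal of Y (column sums):
  P(Y=0) = 0.004 + 0.197 + 0.083 + 0.049 = 0.333
  P(Y=1) = 0.189 + 0.014 + 0.135 + 0.023 = 0.361
  P(Y=2) = 0.064 + 0.148 + 0.092 + 0.002 = 0.306
H(Y) = -[0.333·log₂(0.333) + 0.361·log₂(0.361) + 0.306·log₂(0.306)]
  = 0.5282732 + 0.5306445 + 0.5227693 = 1.581687 bits

H(X|Y) = H(X,Y) - H(Y) = 3.056845 - 1.581687 = 1.4752 bits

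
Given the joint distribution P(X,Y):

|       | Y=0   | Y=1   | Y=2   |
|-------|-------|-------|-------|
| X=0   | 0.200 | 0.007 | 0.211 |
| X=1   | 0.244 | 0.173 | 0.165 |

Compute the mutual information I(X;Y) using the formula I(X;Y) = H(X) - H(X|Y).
0.1250 bits

I(X;Y) = H(X) - H(X|Y)

Marginal of X (row sums):
  P(X=0) = 0.200 + 0.007 + 0.211 = 0.418
  P(X=1) = 0.244 + 0.173 + 0.165 = 0.582
H(X) = -[0.418·log₂(0.418) + 0.582·log₂(0.582)]
  = 0.5260 + 0.4545 = 0.9805 bits

Marginal of Y (column sums):
  P(Y=0) = 0.200 + 0.244 = 0.444
  P(Y=1) = 0.007 + 0.173 = 0.180
  P(Y=2) = 0.211 + 0.165 = 0.376
H(X|Y) = Σ_y P(y)·H(X|Y=y):
  Y=0: P(Y=0) = 0.444, P(X|Y=0) = (50/111, 61/111) → H(X|Y=0) = 0.9929
  Y=1: P(Y=1) = 0.180, P(X|Y=1) = (7/180, 173/180) → H(X|Y=1) = 0.2372
  Y=2: P(Y=2) = 0.376, P(X|Y=2) = (211/376, 165/376) → H(X|Y=2) = 0.9892
H(X|Y) = 0.444·0.9929 + 0.180·0.2372 + 0.376·0.9892 = 0.8555 bits

I(X;Y) = H(X) - H(X|Y) = 0.9805 - 0.8555 = 0.1250 bits

Cross-check via I(X;Y) = H(X) + H(Y) - H(X,Y): computing H(Y) from the column sums and H(X,Y) from the 6 cells in the same way gives H(Y) = 1.4960 bits and H(X,Y) = 2.3515 bits, so
I(X;Y) = 0.9805 + 1.4960 - 2.3515 = 0.1250 bits ✓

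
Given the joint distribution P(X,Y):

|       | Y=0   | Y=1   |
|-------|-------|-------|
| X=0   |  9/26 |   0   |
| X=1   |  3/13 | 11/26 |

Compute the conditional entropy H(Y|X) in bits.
0.6124 bits

H(Y|X) = H(X,Y) - H(X)

H(X,Y) = -Σ_{x,y} P(x,y) log₂ P(x,y). Per-cell terms -P(x,y)·log₂P(x,y):
  X=0: 0.5298, 0.0000
  X=1: 0.4882, 0.5250
  (cells with P = 0 contribute 0)
Sum of the 4 terms: H(X,Y) = 1.5430 bits

Marginal of X (row sums):
  P(X=0) = 9/26 + 0 = 9/26
  P(X=1) = 3/13 + 11/26 = 17/26
H(X) = -[(9/26)·log₂(9/26) + (17/26)·log₂(17/26)]
  = 0.5298 + 0.4008 = 0.9306 bits

H(Y|X) = H(X,Y) - H(X) = 1.5430 - 0.9306 = 0.6124 bits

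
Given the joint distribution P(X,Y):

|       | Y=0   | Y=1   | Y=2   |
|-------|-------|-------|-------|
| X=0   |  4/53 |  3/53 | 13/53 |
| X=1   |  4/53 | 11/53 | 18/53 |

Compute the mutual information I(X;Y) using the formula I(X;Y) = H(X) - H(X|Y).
0.0333 bits

I(X;Y) = H(X) - H(X|Y)

Marginal of X (row sums):
  P(X=0) = 4/53 + 3/53 + 13/53 = 20/53
  P(X=1) = 4/53 + 11/53 + 18/53 = 33/53
H(X) = -[(20/53)·log₂(20/53) + (33/53)·log₂(33/53)]
  = 0.530563 + 0.425592 = 0.956155 bits

Marginal of Y (column sums):
  P(Y=0) = 4/53 + 4/53 = 8/53
  P(Y=1) = 3/53 + 11/53 = 14/53
  P(Y=2) = 13/53 + 18/53 = 31/53
H(X|Y) = Σ_y P(y)·H(X|Y=y):
  Y=0: P(Y=0) = 8/53, P(X|Y=0) = (1/2, 1/2) → H(X|Y=0) = 1.000000
  Y=1: P(Y=1) = 14/53, P(X|Y=1) = (3/14, 11/14) → H(X|Y=1) = 0.749595
  Y=2: P(Y=2) = 31/53, P(X|Y=2) = (13/31, 18/31) → H(X|Y=2) = 0.981152
H(X|Y) = (8/53)·1.000000 + (14/53)·0.749595 + (31/53)·0.981152 = 0.922831 bits

I(X;Y) = H(X) - H(X|Y) = 0.956155 - 0.922831 = 0.0333 bits

Cross-check via I(X;Y) = H(X) + H(Y) - H(X,Y): computing H(Y) from the column sums and H(X,Y) from the 6 cells in the same way gives H(Y) = 1.371636 bits and H(X,Y) = 2.294468 bits, so
I(X;Y) = 0.956155 + 1.371636 - 2.294468 = 0.0333 bits ✓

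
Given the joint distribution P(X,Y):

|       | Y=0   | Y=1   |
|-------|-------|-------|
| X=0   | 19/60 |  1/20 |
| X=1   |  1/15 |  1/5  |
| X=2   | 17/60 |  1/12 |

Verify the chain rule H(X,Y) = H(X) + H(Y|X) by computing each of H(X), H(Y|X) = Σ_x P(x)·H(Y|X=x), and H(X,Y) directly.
H(X) = 1.5700 bits, H(Y|X) = 0.7106 bits, H(X,Y) = 2.2805 bits

Marginal of X (row sums):
  P(X=0) = 19/60 + 1/20 = 11/30
  P(X=1) = 1/15 + 1/5 = 4/15
  P(X=2) = 17/60 + 1/12 = 11/30
H(X) = -[(11/30)·log₂(11/30) + (4/15)·log₂(4/15) + (11/30)·log₂(11/30)]
  = 0.53073 + 0.50850 + 0.53073 = 1.5700 bits

H(Y|X) = Σ_x P(x)·H(Y|X=x):
  X=0: P(X=0) = 11/30, P(Y|X=0) = (19/22, 3/22) → H(Y|X=0) = 0.57464
  X=1: P(X=1) = 4/15, P(Y|X=1) = (1/4, 3/4) → H(Y|X=1) = 0.81128
  X=2: P(X=2) = 11/30, P(Y|X=2) = (17/22, 5/22) → H(Y|X=2) = 0.77323
H(Y|X) = (11/30)·0.57464 + (4/15)·0.81128 + (11/30)·0.77323 = 0.7106 bits

H(X,Y) = -Σ_{x,y} P(x,y) log₂ P(x,y). Per-cell terms -P(x,y)·log₂P(x,y):
  X=0: 0.52534, 0.21610
  X=1: 0.26046, 0.46439
  X=2: 0.51550, 0.29875
Sum of the 6 terms: H(X,Y) = 2.2805 bits

Chain rule check:
  H(X) + H(Y|X) = 1.5700 + 0.7106 = 2.2806 bits
  H(X,Y) = 2.2805 bits
✓ Chain rule verified (Δ = 0.0001 is 4-dp rounding noise: each of the three values was rounded independently).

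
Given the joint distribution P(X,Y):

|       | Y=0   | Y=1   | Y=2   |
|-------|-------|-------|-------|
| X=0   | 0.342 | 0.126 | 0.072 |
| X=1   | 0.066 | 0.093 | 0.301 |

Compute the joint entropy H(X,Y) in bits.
2.2781 bits

H(X,Y) = -Σ_{x,y} P(x,y) log₂ P(x,y). Per-cell terms -P(x,y)·log₂P(x,y):
  X=0: 0.52939, 0.37655, 0.27330
  X=1: 0.25881, 0.31868, 0.52138
Sum of the 6 terms: H(X,Y) = 2.2781 bits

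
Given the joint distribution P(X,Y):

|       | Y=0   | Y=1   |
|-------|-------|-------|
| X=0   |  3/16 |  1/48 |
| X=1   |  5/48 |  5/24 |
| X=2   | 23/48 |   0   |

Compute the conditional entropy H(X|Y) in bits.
1.1126 bits

H(X|Y) = H(X,Y) - H(Y)

H(X,Y) = -Σ_{x,y} P(x,y) log₂ P(x,y). Per-cell terms -P(x,y)·log₂P(x,y):
  X=0: 0.452820, 0.116353
  X=1: 0.339899, 0.471466
  X=2: 0.508588, 0.000000
  (cells with P = 0 contribute 0)
Sum of the 6 terms: H(X,Y) = 1.88913 bits

Marginal of Y (column sums):
  P(Y=0) = 3/16 + 5/48 + 23/48 = 37/48
  P(Y=1) = 1/48 + 5/24 + 0 = 11/48
H(Y) = -[(37/48)·log₂(37/48) + (11/48)·log₂(11/48)]
  = 0.289455 + 0.487101 = 0.77656 bits

H(X|Y) = H(X,Y) - H(Y) = 1.88913 - 0.77656 = 1.1126 bits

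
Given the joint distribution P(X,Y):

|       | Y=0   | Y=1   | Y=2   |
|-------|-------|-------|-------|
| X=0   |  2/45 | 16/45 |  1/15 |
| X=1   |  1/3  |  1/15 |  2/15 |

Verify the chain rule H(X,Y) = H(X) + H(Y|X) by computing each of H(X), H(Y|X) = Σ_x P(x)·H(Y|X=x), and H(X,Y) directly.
H(X) = 0.9968 bits, H(Y|X) = 1.1701 bits, H(X,Y) = 2.1669 bits

Marginal of X (row sums):
  P(X=0) = 2/45 + 16/45 + 1/15 = 7/15
  P(X=1) = 1/3 + 1/15 + 2/15 = 8/15
H(X) = -[(7/15)·log₂(7/15) + (8/15)·log₂(8/15)]
  = 0.5131 + 0.4837 = 0.9968 bits

H(Y|X) = Σ_x P(x)·H(Y|X=x):
  X=0: P(X=0) = 7/15, P(Y|X=0) = (2/21, 16/21, 1/7) → H(Y|X=0) = 1.0230
  X=1: P(X=1) = 8/15, P(Y|X=1) = (5/8, 1/8, 1/4) → H(Y|X=1) = 1.2988
H(Y|X) = (7/15)·1.0230 + (8/15)·1.2988 = 1.1701 bits

H(X,Y) = -Σ_{x,y} P(x,y) log₂ P(x,y). Per-cell terms -P(x,y)·log₂P(x,y):
  X=0: 0.1996, 0.5304, 0.2605
  X=1: 0.5283, 0.2605, 0.3876
Sum of the 6 terms: H(X,Y) = 2.1669 bits

Chain rule check:
  H(X) + H(Y|X) = 0.9968 + 1.1701 = 2.1669 bits
  H(X,Y) = 2.1669 bits
✓ Chain rule verified.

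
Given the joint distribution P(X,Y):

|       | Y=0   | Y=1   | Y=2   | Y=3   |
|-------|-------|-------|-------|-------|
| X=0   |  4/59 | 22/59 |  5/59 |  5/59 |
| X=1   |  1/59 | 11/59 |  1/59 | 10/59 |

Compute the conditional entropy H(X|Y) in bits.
0.8744 bits

H(X|Y) = H(X,Y) - H(Y)

H(X,Y) = -Σ_{x,y} P(x,y) log₂ P(x,y). Per-cell terms -P(x,y)·log₂P(x,y):
  X=0: 0.263230, 0.530689, 0.301756, 0.301756
  X=1: 0.099706, 0.451785, 0.099706, 0.434019
Sum of the 8 terms: H(X,Y) = 2.48265 bits

Marginal of Y (column sums):
  P(Y=0) = 4/59 + 1/59 = 5/59
  P(Y=1) = 22/59 + 11/59 = 33/59
  P(Y=2) = 5/59 + 1/59 = 6/59
  P(Y=3) = 5/59 + 10/59 = 15/59
H(Y) = -[(5/59)·log₂(5/59) + (33/59)·log₂(33/59) + (6/59)·log₂(6/59) + (15/59)·log₂(15/59)]
  = 0.301756 + 0.468851 + 0.335357 + 0.502310 = 1.60827 bits

H(X|Y) = H(X,Y) - H(Y) = 2.48265 - 1.60827 = 0.8744 bits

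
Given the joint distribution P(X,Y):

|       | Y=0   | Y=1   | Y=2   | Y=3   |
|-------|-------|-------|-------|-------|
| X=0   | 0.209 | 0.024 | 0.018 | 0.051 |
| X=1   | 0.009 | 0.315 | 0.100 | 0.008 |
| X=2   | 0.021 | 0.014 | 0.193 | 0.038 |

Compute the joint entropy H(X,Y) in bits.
2.7391 bits

H(X,Y) = -Σ_{x,y} P(x,y) log₂ P(x,y). Per-cell terms -P(x,y)·log₂P(x,y):
  X=0: 0.4720, 0.1291, 0.1043, 0.2190
  X=1: 0.0612, 0.5250, 0.3322, 0.0557
  X=2: 0.1170, 0.0862, 0.4581, 0.1793
Sum of the 12 terms: H(X,Y) = 2.7391 bits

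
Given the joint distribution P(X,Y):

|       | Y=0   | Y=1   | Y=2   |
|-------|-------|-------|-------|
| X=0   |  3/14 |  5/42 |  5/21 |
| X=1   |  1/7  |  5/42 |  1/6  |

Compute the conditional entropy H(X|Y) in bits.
0.9805 bits

H(X|Y) = H(X,Y) - H(Y)

H(X,Y) = -Σ_{x,y} P(x,y) log₂ P(x,y). Per-cell terms -P(x,y)·log₂P(x,y):
  X=0: 0.47623, 0.36552, 0.49295
  X=1: 0.40105, 0.36552, 0.43083
Sum of the 6 terms: H(X,Y) = 2.5321 bits

Marginal of Y (column sums):
  P(Y=0) = 3/14 + 1/7 = 5/14
  P(Y=1) = 5/42 + 5/42 = 5/21
  P(Y=2) = 5/21 + 1/6 = 17/42
H(Y) = -[(5/14)·log₂(5/14) + (5/21)·log₂(5/21) + (17/42)·log₂(17/42)]
  = 0.53051 + 0.49295 + 0.52816 = 1.5516 bits

H(X|Y) = H(X,Y) - H(Y) = 2.5321 - 1.5516 = 0.9805 bits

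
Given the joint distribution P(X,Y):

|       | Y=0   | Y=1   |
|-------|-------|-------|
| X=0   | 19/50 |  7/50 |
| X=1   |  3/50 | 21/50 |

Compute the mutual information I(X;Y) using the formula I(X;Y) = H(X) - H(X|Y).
0.2917 bits

I(X;Y) = H(X) - H(X|Y)

Marginal of X (row sums):
  P(X=0) = 19/50 + 7/50 = 13/25
  P(X=1) = 3/50 + 21/50 = 12/25
H(X) = -[(13/25)·log₂(13/25) + (12/25)·log₂(12/25)]
  = 0.49058 + 0.50827 = 0.99885 bits

Marginal of Y (column sums):
  P(Y=0) = 19/50 + 3/50 = 11/25
  P(Y=1) = 7/50 + 21/50 = 14/25
H(X|Y) = Σ_y P(y)·H(X|Y=y):
  Y=0: P(Y=0) = 11/25, P(X|Y=0) = (19/22, 3/22) → H(X|Y=0) = 0.57464
  Y=1: P(Y=1) = 14/25, P(X|Y=1) = (1/4, 3/4) → H(X|Y=1) = 0.81128
H(X|Y) = (11/25)·0.57464 + (14/25)·0.81128 = 0.70716 bits

I(X;Y) = H(X) - H(X|Y) = 0.99885 - 0.70716 = 0.2917 bits

Cross-check via I(X;Y) = H(X) + H(Y) - H(X,Y): computing H(Y) from the column sums and H(X,Y) from the 4 cells in the same way gives H(Y) = 0.98959 bits and H(X,Y) = 1.69674 bits, so
I(X;Y) = 0.99885 + 0.98959 - 1.69674 = 0.2917 bits ✓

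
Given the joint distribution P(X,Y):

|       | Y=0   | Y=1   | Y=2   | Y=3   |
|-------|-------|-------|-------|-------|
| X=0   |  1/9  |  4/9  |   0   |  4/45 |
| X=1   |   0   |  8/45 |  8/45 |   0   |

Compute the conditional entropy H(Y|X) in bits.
1.1296 bits

H(Y|X) = H(X,Y) - H(X)

H(X,Y) = -Σ_{x,y} P(x,y) log₂ P(x,y). Per-cell terms -P(x,y)·log₂P(x,y):
  X=0: 0.352214, 0.519967, 0.000000, 0.310387
  X=1: 0.000000, 0.442996, 0.442996, 0.000000
  (cells with P = 0 contribute 0)
Sum of the 8 terms: H(X,Y) = 2.06856 bits

Marginal of X (row sums):
  P(X=0) = 1/9 + 4/9 + 0 + 4/45 = 29/45
  P(X=1) = 0 + 8/45 + 8/45 + 0 = 16/45
H(X) = -[(29/45)·log₂(29/45) + (16/45)·log₂(16/45)]
  = 0.408495 + 0.530437 = 0.93893 bits

H(Y|X) = H(X,Y) - H(X) = 2.06856 - 0.93893 = 1.1296 bits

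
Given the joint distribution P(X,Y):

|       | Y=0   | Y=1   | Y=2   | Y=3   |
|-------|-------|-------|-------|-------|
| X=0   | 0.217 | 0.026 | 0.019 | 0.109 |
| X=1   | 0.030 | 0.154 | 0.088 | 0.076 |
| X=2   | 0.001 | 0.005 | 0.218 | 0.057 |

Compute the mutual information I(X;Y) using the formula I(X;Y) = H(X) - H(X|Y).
0.5531 bits

I(X;Y) = H(X) - H(X|Y)

Marginal of X (row sums):
  P(X=0) = 0.217 + 0.026 + 0.019 + 0.109 = 0.371
  P(X=1) = 0.030 + 0.154 + 0.088 + 0.076 = 0.348
  P(X=2) = 0.001 + 0.005 + 0.218 + 0.057 = 0.281
H(X) = -[0.371·log₂(0.371) + 0.348·log₂(0.348) + 0.281·log₂(0.281)]
  = 0.53072 + 0.52995 + 0.51461 = 1.5753 bits

Marginal of Y (column sums):
  P(Y=0) = 0.217 + 0.030 + 0.001 = 0.248
  P(Y=1) = 0.026 + 0.154 + 0.005 = 0.185
  P(Y=2) = 0.019 + 0.088 + 0.218 = 0.325
  P(Y=3) = 0.109 + 0.076 + 0.057 = 0.242
H(X|Y) = Σ_y P(y)·H(X|Y=y):
  Y=0: P(Y=0) = 0.248, P(X|Y=0) = (7/8, 15/124, 1/248) → H(X|Y=0) = 0.56926
  Y=1: P(Y=1) = 0.185, P(X|Y=1) = (26/185, 154/185, 1/37) → H(X|Y=1) = 0.75892
  Y=2: P(Y=2) = 0.325, P(X|Y=2) = (19/325, 88/325, 218/325) → H(X|Y=2) = 1.13628
  Y=3: P(Y=3) = 0.242, P(X|Y=3) = (109/242, 38/121, 57/242) → H(X|Y=3) = 1.53436
H(X|Y) = 0.248·0.56926 + 0.185·0.75892 + 0.325·1.13628 + 0.242·1.53436 = 1.0222 bits

I(X;Y) = H(X) - H(X|Y) = 1.5753 - 1.0222 = 0.5531 bits

Cross-check via I(X;Y) = H(X) + H(Y) - H(X,Y): computing H(Y) from the column sums and H(X,Y) from the 12 cells in the same way gives H(Y) = 1.9716 bits and H(X,Y) = 2.9938 bits, so
I(X;Y) = 1.5753 + 1.9716 - 2.9938 = 0.5531 bits ✓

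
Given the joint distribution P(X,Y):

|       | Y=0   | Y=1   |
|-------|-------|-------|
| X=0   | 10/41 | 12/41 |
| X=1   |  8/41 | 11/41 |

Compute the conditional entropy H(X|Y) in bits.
0.9953 bits

H(X|Y) = H(X,Y) - H(Y)

H(X,Y) = -Σ_{x,y} P(x,y) log₂ P(x,y). Per-cell terms -P(x,y)·log₂P(x,y):
  X=0: 0.49649, 0.51881
  X=1: 0.46001, 0.50925
Sum of the 4 terms: H(X,Y) = 1.98456 bits

Marginal of Y (column sums):
  P(Y=0) = 10/41 + 8/41 = 18/41
  P(Y=1) = 12/41 + 11/41 = 23/41
H(Y) = -[(18/41)·log₂(18/41) + (23/41)·log₂(23/41)]
  = 0.52140 + 0.46785 = 0.98925 bits

H(X|Y) = H(X,Y) - H(Y) = 1.98456 - 0.98925 = 0.9953 bits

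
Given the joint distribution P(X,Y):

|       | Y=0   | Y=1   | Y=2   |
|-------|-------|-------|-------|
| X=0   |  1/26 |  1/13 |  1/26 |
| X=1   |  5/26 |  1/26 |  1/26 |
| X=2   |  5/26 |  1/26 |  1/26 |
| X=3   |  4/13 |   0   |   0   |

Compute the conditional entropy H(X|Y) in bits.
1.7018 bits

H(X|Y) = H(X,Y) - H(Y)

H(X,Y) = -Σ_{x,y} P(x,y) log₂ P(x,y). Per-cell terms -P(x,y)·log₂P(x,y):
  X=0: 0.18079, 0.28465, 0.18079
  X=1: 0.45741, 0.18079, 0.18079
  X=2: 0.45741, 0.18079, 0.18079
  X=3: 0.52321, 0.00000, 0.00000
  (cells with P = 0 contribute 0)
Sum of the 12 terms: H(X,Y) = 2.8074 bits

Marginal of Y (column sums):
  P(Y=0) = 1/26 + 5/26 + 5/26 + 4/13 = 19/26
  P(Y=1) = 1/13 + 1/26 + 1/26 + 0 = 2/13
  P(Y=2) = 1/26 + 1/26 + 1/26 + 0 = 3/26
H(Y) = -[(19/26)·log₂(19/26) + (2/13)·log₂(2/13) + (3/26)·log₂(3/26)]
  = 0.33068 + 0.41545 + 0.35948 = 1.1056 bits

H(X|Y) = H(X,Y) - H(Y) = 2.8074 - 1.1056 = 1.7018 bits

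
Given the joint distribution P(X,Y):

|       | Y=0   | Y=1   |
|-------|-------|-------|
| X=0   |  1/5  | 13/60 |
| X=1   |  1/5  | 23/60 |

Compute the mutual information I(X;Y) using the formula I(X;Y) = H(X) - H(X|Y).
0.0137 bits

I(X;Y) = H(X) - H(X|Y)

Marginal of X (row sums):
  P(X=0) = 1/5 + 13/60 = 5/12
  P(X=1) = 1/5 + 23/60 = 7/12
H(X) = -[(5/12)·log₂(5/12) + (7/12)·log₂(7/12)]
  = 0.526264 + 0.453604 = 0.97987 bits

Marginal of Y (column sums):
  P(Y=0) = 1/5 + 1/5 = 2/5
  P(Y=1) = 13/60 + 23/60 = 3/5
H(X|Y) = Σ_y P(y)·H(X|Y=y):
  Y=0: P(Y=0) = 2/5, P(X|Y=0) = (1/2, 1/2) → H(X|Y=0) = 1.000000
  Y=1: P(Y=1) = 3/5, P(X|Y=1) = (13/36, 23/36) → H(X|Y=1) = 0.943602
H(X|Y) = (2/5)·1.000000 + (3/5)·0.943602 = 0.96616 bits

I(X;Y) = H(X) - H(X|Y) = 0.97987 - 0.96616 = 0.0137 bits

Cross-check via I(X;Y) = H(X) + H(Y) - H(X,Y): computing H(Y) from the column sums and H(X,Y) from the 4 cells in the same way gives H(Y) = 0.97095 bits and H(X,Y) = 1.93711 bits, so
I(X;Y) = 0.97987 + 0.97095 - 1.93711 = 0.0137 bits ✓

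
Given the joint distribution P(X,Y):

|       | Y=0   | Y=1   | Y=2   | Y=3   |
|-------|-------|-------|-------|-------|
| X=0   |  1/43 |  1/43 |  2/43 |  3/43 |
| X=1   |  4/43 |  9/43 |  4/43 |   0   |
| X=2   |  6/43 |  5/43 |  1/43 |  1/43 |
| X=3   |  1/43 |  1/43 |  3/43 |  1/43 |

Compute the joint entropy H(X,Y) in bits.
3.4923 bits

H(X,Y) = -Σ_{x,y} P(x,y) log₂ P(x,y). Per-cell terms -P(x,y)·log₂P(x,y):
  X=0: 0.12619, 0.12619, 0.20587, 0.26800
  X=1: 0.31872, 0.47226, 0.31872, 0.00000
  X=2: 0.39646, 0.36097, 0.12619, 0.12619
  X=3: 0.12619, 0.12619, 0.26800, 0.12619
  (cells with P = 0 contribute 0)
Sum of the 16 terms: H(X,Y) = 3.4923 bits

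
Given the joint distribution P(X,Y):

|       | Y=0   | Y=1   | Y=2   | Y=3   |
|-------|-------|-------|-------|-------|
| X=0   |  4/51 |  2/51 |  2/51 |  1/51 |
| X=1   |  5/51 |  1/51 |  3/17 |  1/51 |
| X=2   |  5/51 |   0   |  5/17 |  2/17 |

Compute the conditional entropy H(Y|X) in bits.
1.5074 bits

H(Y|X) = H(X,Y) - H(X)

H(X,Y) = -Σ_{x,y} P(x,y) log₂ P(x,y). Per-cell terms -P(x,y)·log₂P(x,y):
  X=0: 0.288033, 0.183232, 0.183232, 0.111224
  X=1: 0.328480, 0.111224, 0.441618, 0.111224
  X=2: 0.328480, 0.000000, 0.519275, 0.363231
  (cells with P = 0 contribute 0)
Sum of the 12 terms: H(X,Y) = 2.96925 bits

Marginal of X (row sums):
  P(X=0) = 4/51 + 2/51 + 2/51 + 1/51 = 3/17
  P(X=1) = 5/51 + 1/51 + 3/17 + 1/51 = 16/51
  P(X=2) = 5/51 + 0 + 5/17 + 2/17 = 26/51
H(X) = -[(3/17)·log₂(3/17) + (16/51)·log₂(16/51) + (26/51)·log₂(26/51)]
  = 0.441618 + 0.524682 + 0.495522 = 1.46182 bits

H(Y|X) = H(X,Y) - H(X) = 2.96925 - 1.46182 = 1.5074 bits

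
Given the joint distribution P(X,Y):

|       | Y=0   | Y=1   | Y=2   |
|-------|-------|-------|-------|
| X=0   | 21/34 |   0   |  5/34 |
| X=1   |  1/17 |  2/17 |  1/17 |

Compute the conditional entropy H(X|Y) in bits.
0.4660 bits

H(X|Y) = H(X,Y) - H(Y)

H(X,Y) = -Σ_{x,y} P(x,y) log₂ P(x,y). Per-cell terms -P(x,y)·log₂P(x,y):
  X=0: 0.429355, 0.000000, 0.406696
  X=1: 0.240439, 0.363231, 0.240439
  (cells with P = 0 contribute 0)
Sum of the 6 terms: H(X,Y) = 1.68016 bits

Marginal of Y (column sums):
  P(Y=0) = 21/34 + 1/17 = 23/34
  P(Y=1) = 0 + 2/17 = 2/17
  P(Y=2) = 5/34 + 1/17 = 7/34
H(Y) = -[(23/34)·log₂(23/34) + (2/17)·log₂(2/17) + (7/34)·log₂(7/34)]
  = 0.381462 + 0.363231 + 0.469434 = 1.21413 bits

H(X|Y) = H(X,Y) - H(Y) = 1.68016 - 1.21413 = 0.4660 bits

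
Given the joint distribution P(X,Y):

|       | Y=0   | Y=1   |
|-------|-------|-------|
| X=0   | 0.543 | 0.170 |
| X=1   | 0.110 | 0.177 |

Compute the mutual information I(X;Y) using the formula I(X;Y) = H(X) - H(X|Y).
0.0908 bits

I(X;Y) = H(X) - H(X|Y)

Marginal of X (row sums):
  P(X=0) = 0.543 + 0.170 = 0.713
  P(X=1) = 0.110 + 0.177 = 0.287
H(X) = -[0.713·log₂(0.713) + 0.287·log₂(0.287)]
  = 0.3479626 + 0.5168518 = 0.864814 bits

Marginal of Y (column sums):
  P(Y=0) = 0.543 + 0.110 = 0.653
  P(Y=1) = 0.170 + 0.177 = 0.347
H(X|Y) = Σ_y P(y)·H(X|Y=y):
  Y=0: P(Y=0) = 0.653, P(X|Y=0) = (543/653, 110/653) → H(X|Y=0) = 0.6541543
  Y=1: P(Y=1) = 0.347, P(X|Y=1) = (170/347, 177/347) → H(X|Y=1) = 0.9997064
H(X|Y) = 0.653·0.6541543 + 0.347·0.9997064 = 0.774061 bits

I(X;Y) = H(X) - H(X|Y) = 0.864814 - 0.774061 = 0.0908 bits

Cross-check via I(X;Y) = H(X) + H(Y) - H(X,Y): computing H(Y) from the column sums and H(X,Y) from the 4 cells in the same way gives H(Y) = 0.931360 bits and H(X,Y) = 1.705421 bits, so
I(X;Y) = 0.864814 + 0.931360 - 1.705421 = 0.0908 bits ✓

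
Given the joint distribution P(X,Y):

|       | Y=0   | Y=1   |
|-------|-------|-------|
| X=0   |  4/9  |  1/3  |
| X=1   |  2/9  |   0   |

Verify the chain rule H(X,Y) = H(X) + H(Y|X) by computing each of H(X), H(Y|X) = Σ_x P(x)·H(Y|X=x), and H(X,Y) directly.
H(X) = 0.7642 bits, H(Y|X) = 0.7663 bits, H(X,Y) = 1.5305 bits

Marginal of X (row sums):
  P(X=0) = 4/9 + 1/3 = 7/9
  P(X=1) = 2/9 + 0 = 2/9
H(X) = -[(7/9)·log₂(7/9) + (2/9)·log₂(2/9)]
  = 0.2820 + 0.4822 = 0.7642 bits

H(Y|X) = Σ_x P(x)·H(Y|X=x):
  X=0: P(X=0) = 7/9, P(Y|X=0) = (4/7, 3/7) → H(Y|X=0) = 0.9852
  X=1: P(X=1) = 2/9, P(Y|X=1) = (1, 0) → H(Y|X=1) = 0.0000
H(Y|X) = (7/9)·0.9852 + (2/9)·0.0000 = 0.7663 bits

H(X,Y) = -Σ_{x,y} P(x,y) log₂ P(x,y). Per-cell terms -P(x,y)·log₂P(x,y):
  X=0: 0.5200, 0.5283
  X=1: 0.4822, 0.0000
  (cells with P = 0 contribute 0)
Sum of the 4 terms: H(X,Y) = 1.5305 bits

Chain rule check:
  H(X) + H(Y|X) = 0.7642 + 0.7663 = 1.5305 bits
  H(X,Y) = 1.5305 bits
✓ Chain rule verified.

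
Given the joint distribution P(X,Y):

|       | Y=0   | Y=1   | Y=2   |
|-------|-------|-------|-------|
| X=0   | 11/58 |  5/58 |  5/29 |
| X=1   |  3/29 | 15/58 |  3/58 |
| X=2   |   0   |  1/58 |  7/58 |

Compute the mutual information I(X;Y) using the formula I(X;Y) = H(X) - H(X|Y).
0.2888 bits

I(X;Y) = H(X) - H(X|Y)

Marginal of X (row sums):
  P(X=0) = 11/58 + 5/58 + 5/29 = 13/29
  P(X=1) = 3/29 + 15/58 + 3/58 = 12/29
  P(X=2) = 0 + 1/58 + 7/58 = 4/29
H(X) = -[(13/29)·log₂(13/29) + (12/29)·log₂(12/29) + (4/29)·log₂(4/29)]
  = 0.51890 + 0.52677 + 0.39420 = 1.4399 bits

Marginal of Y (column sums):
  P(Y=0) = 11/58 + 3/29 + 0 = 17/58
  P(Y=1) = 5/58 + 15/58 + 1/58 = 21/58
  P(Y=2) = 5/29 + 3/58 + 7/58 = 10/29
H(X|Y) = Σ_y P(y)·H(X|Y=y):
  Y=0: P(Y=0) = 17/58, P(X|Y=0) = (11/17, 6/17, 0) → H(X|Y=0) = 0.93667
  Y=1: P(Y=1) = 21/58, P(X|Y=1) = (5/21, 5/7, 1/21) → H(X|Y=1) = 1.04884
  Y=2: P(Y=2) = 10/29, P(X|Y=2) = (1/2, 3/20, 7/20) → H(X|Y=2) = 1.44065
H(X|Y) = (17/58)·0.93667 + (21/58)·1.04884 + (10/29)·1.44065 = 1.1511 bits

I(X;Y) = H(X) - H(X|Y) = 1.4399 - 1.1511 = 0.2888 bits

Cross-check via I(X;Y) = H(X) + H(Y) - H(X,Y): computing H(Y) from the column sums and H(X,Y) from the 9 cells in the same way gives H(Y) = 1.5793 bits and H(X,Y) = 2.7304 bits, so
I(X;Y) = 1.4399 + 1.5793 - 2.7304 = 0.2888 bits ✓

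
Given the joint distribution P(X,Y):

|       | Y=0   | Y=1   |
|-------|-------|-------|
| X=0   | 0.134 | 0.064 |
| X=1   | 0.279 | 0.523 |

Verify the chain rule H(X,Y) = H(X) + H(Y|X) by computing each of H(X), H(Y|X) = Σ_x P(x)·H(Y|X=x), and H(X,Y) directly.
H(X) = 0.7179 bits, H(Y|X) = 0.9273 bits, H(X,Y) = 1.6453 bits

Marginal of X (row sums):
  P(X=0) = 0.134 + 0.064 = 0.198
  P(X=1) = 0.279 + 0.523 = 0.802
H(X) = -[0.198·log₂(0.198) + 0.802·log₂(0.802)]
  = 0.46261 + 0.25530 = 0.7179 bits

H(Y|X) = Σ_x P(x)·H(Y|X=x):
  X=0: P(X=0) = 0.198, P(Y|X=0) = (67/99, 32/99) → H(Y|X=0) = 0.90786
  X=1: P(X=1) = 0.802, P(Y|X=1) = (279/802, 523/802) → H(Y|X=1) = 0.93216
H(Y|X) = 0.198·0.90786 + 0.802·0.93216 = 0.9273 bits

H(X,Y) = -Σ_{x,y} P(x,y) log₂ P(x,y). Per-cell terms -P(x,y)·log₂P(x,y):
  X=0: 0.38856, 0.25381
  X=1: 0.51382, 0.48907
Sum of the 4 terms: H(X,Y) = 1.6453 bits

Chain rule check:
  H(X) + H(Y|X) = 0.7179 + 0.9273 = 1.6452 bits
  H(X,Y) = 1.6453 bits
✓ Chain rule verified (Δ = 0.0001 is 4-dp rounding noise: each of the three values was rounded independently).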